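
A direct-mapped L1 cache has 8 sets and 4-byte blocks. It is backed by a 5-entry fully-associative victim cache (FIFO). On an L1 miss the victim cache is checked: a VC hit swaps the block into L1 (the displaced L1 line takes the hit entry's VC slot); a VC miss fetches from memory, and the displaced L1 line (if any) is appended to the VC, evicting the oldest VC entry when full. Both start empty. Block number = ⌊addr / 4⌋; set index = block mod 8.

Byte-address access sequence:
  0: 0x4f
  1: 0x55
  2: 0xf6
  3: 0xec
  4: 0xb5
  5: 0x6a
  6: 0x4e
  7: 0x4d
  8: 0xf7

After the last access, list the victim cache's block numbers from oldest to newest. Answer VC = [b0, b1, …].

0: 0x4f (blk 19, set 3) → MISS  vc=[]
1: 0x55 (blk 21, set 5) → MISS  vc=[]
2: 0xf6 (blk 61, set 5) → MISS  vc=[21]
3: 0xec (blk 59, set 3) → MISS  vc=[21, 19]
4: 0xb5 (blk 45, set 5) → MISS  vc=[21, 19, 61]
5: 0x6a (blk 26, set 2) → MISS  vc=[21, 19, 61]
6: 0x4e (blk 19, set 3) → VC-HIT  vc=[21, 59, 61]
7: 0x4d (blk 19, set 3) → L1-HIT  vc=[21, 59, 61]
8: 0xf7 (blk 61, set 5) → VC-HIT  vc=[21, 59, 45]

VC = [21, 59, 45]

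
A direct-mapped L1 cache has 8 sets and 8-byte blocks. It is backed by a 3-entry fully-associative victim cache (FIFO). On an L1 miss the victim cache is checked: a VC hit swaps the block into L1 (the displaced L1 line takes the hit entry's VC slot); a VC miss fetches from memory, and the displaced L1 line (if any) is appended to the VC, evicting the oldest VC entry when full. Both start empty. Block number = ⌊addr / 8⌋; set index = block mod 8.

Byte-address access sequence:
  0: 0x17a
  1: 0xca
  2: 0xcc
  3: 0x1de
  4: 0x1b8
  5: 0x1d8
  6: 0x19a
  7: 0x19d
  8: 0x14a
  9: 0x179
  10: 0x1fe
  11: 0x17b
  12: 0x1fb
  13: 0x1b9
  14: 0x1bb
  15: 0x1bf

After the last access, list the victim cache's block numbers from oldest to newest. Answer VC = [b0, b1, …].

VC = [25, 47, 63]

0: 0x17a (blk 47, set 7) → MISS  vc=[]
1: 0xca (blk 25, set 1) → MISS  vc=[]
2: 0xcc (blk 25, set 1) → L1-HIT  vc=[]
3: 0x1de (blk 59, set 3) → MISS  vc=[]
4: 0x1b8 (blk 55, set 7) → MISS  vc=[47]
5: 0x1d8 (blk 59, set 3) → L1-HIT  vc=[47]
6: 0x19a (blk 51, set 3) → MISS  vc=[47, 59]
7: 0x19d (blk 51, set 3) → L1-HIT  vc=[47, 59]
8: 0x14a (blk 41, set 1) → MISS  vc=[47, 59, 25]
9: 0x179 (blk 47, set 7) → VC-HIT  vc=[55, 59, 25]
10: 0x1fe (blk 63, set 7) → MISS  vc=[59, 25, 47]
11: 0x17b (blk 47, set 7) → VC-HIT  vc=[59, 25, 63]
12: 0x1fb (blk 63, set 7) → VC-HIT  vc=[59, 25, 47]
13: 0x1b9 (blk 55, set 7) → MISS  vc=[25, 47, 63]
14: 0x1bb (blk 55, set 7) → L1-HIT  vc=[25, 47, 63]
15: 0x1bf (blk 55, set 7) → L1-HIT  vc=[25, 47, 63]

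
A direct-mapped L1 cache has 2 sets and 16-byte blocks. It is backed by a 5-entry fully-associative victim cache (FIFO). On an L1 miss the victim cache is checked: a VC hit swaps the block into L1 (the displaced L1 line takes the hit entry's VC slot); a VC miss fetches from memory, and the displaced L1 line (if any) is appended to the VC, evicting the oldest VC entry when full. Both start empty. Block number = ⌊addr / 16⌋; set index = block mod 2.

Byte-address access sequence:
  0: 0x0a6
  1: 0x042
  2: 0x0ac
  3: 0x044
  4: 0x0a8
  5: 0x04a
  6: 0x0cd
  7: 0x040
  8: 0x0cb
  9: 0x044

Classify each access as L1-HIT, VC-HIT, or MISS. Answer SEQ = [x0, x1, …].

#0 0xa6→b10/s0 MISS; vc=[]
#1 0x42→b4/s0 MISS; vc=[10]
#2 0xac→b10/s0 VC-HIT; vc=[4]
#3 0x44→b4/s0 VC-HIT; vc=[10]
#4 0xa8→b10/s0 VC-HIT; vc=[4]
#5 0x4a→b4/s0 VC-HIT; vc=[10]
#6 0xcd→b12/s0 MISS; vc=[10,4]
#7 0x40→b4/s0 VC-HIT; vc=[10,12]
#8 0xcb→b12/s0 VC-HIT; vc=[10,4]
#9 0x44→b4/s0 VC-HIT; vc=[10,12]

SEQ = [MISS, MISS, VC-HIT, VC-HIT, VC-HIT, VC-HIT, MISS, VC-HIT, VC-HIT, VC-HIT]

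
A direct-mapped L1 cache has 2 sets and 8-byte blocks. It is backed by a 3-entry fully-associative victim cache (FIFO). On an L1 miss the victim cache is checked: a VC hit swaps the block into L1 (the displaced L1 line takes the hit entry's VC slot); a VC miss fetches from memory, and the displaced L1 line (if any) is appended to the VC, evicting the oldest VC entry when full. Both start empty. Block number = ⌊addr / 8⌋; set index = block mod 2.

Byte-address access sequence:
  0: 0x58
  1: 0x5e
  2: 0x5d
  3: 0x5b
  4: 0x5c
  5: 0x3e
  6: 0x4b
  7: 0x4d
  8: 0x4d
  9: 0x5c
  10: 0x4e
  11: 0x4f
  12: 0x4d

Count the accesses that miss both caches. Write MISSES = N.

MISSES = 3

0: 0x58 (blk 11, set 1) → MISS  vc=[]
1: 0x5e (blk 11, set 1) → L1-HIT  vc=[]
2: 0x5d (blk 11, set 1) → L1-HIT  vc=[]
3: 0x5b (blk 11, set 1) → L1-HIT  vc=[]
4: 0x5c (blk 11, set 1) → L1-HIT  vc=[]
5: 0x3e (blk 7, set 1) → MISS  vc=[11]
6: 0x4b (blk 9, set 1) → MISS  vc=[11, 7]
7: 0x4d (blk 9, set 1) → L1-HIT  vc=[11, 7]
8: 0x4d (blk 9, set 1) → L1-HIT  vc=[11, 7]
9: 0x5c (blk 11, set 1) → VC-HIT  vc=[9, 7]
10: 0x4e (blk 9, set 1) → VC-HIT  vc=[11, 7]
11: 0x4f (blk 9, set 1) → L1-HIT  vc=[11, 7]
12: 0x4d (blk 9, set 1) → L1-HIT  vc=[11, 7]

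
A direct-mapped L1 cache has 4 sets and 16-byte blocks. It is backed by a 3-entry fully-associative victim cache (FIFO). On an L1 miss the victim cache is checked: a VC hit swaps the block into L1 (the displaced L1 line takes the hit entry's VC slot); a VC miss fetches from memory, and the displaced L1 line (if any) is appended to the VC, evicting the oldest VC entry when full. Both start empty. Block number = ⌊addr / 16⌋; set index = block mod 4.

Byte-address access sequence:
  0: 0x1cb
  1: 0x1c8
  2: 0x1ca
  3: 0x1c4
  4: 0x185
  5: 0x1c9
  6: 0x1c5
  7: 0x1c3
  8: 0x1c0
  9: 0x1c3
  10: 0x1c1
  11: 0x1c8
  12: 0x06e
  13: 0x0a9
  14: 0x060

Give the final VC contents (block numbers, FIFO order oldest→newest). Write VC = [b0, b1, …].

  [0] addr=0x1cb blk=28 s=0: MISS | VC []
  [1] addr=0x1c8 blk=28 s=0: L1-HIT | VC []
  [2] addr=0x1ca blk=28 s=0: L1-HIT | VC []
  [3] addr=0x1c4 blk=28 s=0: L1-HIT | VC []
  [4] addr=0x185 blk=24 s=0: MISS | VC [28]
  [5] addr=0x1c9 blk=28 s=0: VC-HIT | VC [24]
  [6] addr=0x1c5 blk=28 s=0: L1-HIT | VC [24]
  [7] addr=0x1c3 blk=28 s=0: L1-HIT | VC [24]
  [8] addr=0x1c0 blk=28 s=0: L1-HIT | VC [24]
  [9] addr=0x1c3 blk=28 s=0: L1-HIT | VC [24]
  [10] addr=0x1c1 blk=28 s=0: L1-HIT | VC [24]
  [11] addr=0x1c8 blk=28 s=0: L1-HIT | VC [24]
  [12] addr=0x6e blk=6 s=2: MISS | VC [24]
  [13] addr=0xa9 blk=10 s=2: MISS | VC [24, 6]
  [14] addr=0x60 blk=6 s=2: VC-HIT | VC [24, 10]

VC = [24, 10]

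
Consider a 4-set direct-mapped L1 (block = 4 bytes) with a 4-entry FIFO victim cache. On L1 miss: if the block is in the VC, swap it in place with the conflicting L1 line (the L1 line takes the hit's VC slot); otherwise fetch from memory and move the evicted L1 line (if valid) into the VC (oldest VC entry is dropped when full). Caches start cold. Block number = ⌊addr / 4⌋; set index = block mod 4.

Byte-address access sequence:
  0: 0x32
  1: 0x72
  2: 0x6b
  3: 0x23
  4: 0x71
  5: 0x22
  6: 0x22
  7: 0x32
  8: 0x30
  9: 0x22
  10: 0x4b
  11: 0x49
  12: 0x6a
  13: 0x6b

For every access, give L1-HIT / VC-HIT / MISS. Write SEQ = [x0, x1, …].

SEQ = [MISS, MISS, MISS, MISS, VC-HIT, VC-HIT, L1-HIT, VC-HIT, L1-HIT, VC-HIT, MISS, L1-HIT, VC-HIT, L1-HIT]

0: 0x32 (blk 12, set 0) → MISS  vc=[]
1: 0x72 (blk 28, set 0) → MISS  vc=[12]
2: 0x6b (blk 26, set 2) → MISS  vc=[12]
3: 0x23 (blk 8, set 0) → MISS  vc=[12, 28]
4: 0x71 (blk 28, set 0) → VC-HIT  vc=[12, 8]
5: 0x22 (blk 8, set 0) → VC-HIT  vc=[12, 28]
6: 0x22 (blk 8, set 0) → L1-HIT  vc=[12, 28]
7: 0x32 (blk 12, set 0) → VC-HIT  vc=[8, 28]
8: 0x30 (blk 12, set 0) → L1-HIT  vc=[8, 28]
9: 0x22 (blk 8, set 0) → VC-HIT  vc=[12, 28]
10: 0x4b (blk 18, set 2) → MISS  vc=[12, 28, 26]
11: 0x49 (blk 18, set 2) → L1-HIT  vc=[12, 28, 26]
12: 0x6a (blk 26, set 2) → VC-HIT  vc=[12, 28, 18]
13: 0x6b (blk 26, set 2) → L1-HIT  vc=[12, 28, 18]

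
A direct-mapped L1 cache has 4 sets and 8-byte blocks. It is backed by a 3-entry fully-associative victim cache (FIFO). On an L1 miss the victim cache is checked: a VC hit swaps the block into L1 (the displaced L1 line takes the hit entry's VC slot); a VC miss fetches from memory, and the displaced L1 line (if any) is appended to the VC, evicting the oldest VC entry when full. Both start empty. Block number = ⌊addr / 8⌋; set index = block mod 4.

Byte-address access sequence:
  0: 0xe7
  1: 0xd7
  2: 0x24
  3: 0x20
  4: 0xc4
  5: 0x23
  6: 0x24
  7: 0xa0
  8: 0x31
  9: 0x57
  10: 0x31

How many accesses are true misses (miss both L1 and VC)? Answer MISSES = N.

MISSES = 7

#0 0xe7→b28/s0 MISS; vc=[]
#1 0xd7→b26/s2 MISS; vc=[]
#2 0x24→b4/s0 MISS; vc=[28]
#3 0x20→b4/s0 L1-HIT; vc=[28]
#4 0xc4→b24/s0 MISS; vc=[28,4]
#5 0x23→b4/s0 VC-HIT; vc=[28,24]
#6 0x24→b4/s0 L1-HIT; vc=[28,24]
#7 0xa0→b20/s0 MISS; vc=[28,24,4]
#8 0x31→b6/s2 MISS; vc=[24,4,26]
#9 0x57→b10/s2 MISS; vc=[4,26,6]
#10 0x31→b6/s2 VC-HIT; vc=[4,26,10]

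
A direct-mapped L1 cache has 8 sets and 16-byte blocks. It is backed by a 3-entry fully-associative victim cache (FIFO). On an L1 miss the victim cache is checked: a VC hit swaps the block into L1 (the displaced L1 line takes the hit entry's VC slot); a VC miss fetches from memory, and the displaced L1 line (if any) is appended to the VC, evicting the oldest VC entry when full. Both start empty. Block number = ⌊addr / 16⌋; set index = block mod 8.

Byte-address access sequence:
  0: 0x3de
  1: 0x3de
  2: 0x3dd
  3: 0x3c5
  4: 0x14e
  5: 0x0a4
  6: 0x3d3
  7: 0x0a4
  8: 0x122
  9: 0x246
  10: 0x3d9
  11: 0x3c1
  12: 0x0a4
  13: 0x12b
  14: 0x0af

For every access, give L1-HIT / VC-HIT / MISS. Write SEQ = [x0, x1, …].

SEQ = [MISS, L1-HIT, L1-HIT, MISS, MISS, MISS, L1-HIT, L1-HIT, MISS, MISS, L1-HIT, VC-HIT, VC-HIT, VC-HIT, VC-HIT]

  [0] addr=0x3de blk=61 s=5: MISS | VC []
  [1] addr=0x3de blk=61 s=5: L1-HIT | VC []
  [2] addr=0x3dd blk=61 s=5: L1-HIT | VC []
  [3] addr=0x3c5 blk=60 s=4: MISS | VC []
  [4] addr=0x14e blk=20 s=4: MISS | VC [60]
  [5] addr=0xa4 blk=10 s=2: MISS | VC [60]
  [6] addr=0x3d3 blk=61 s=5: L1-HIT | VC [60]
  [7] addr=0xa4 blk=10 s=2: L1-HIT | VC [60]
  [8] addr=0x122 blk=18 s=2: MISS | VC [60, 10]
  [9] addr=0x246 blk=36 s=4: MISS | VC [60, 10, 20]
  [10] addr=0x3d9 blk=61 s=5: L1-HIT | VC [60, 10, 20]
  [11] addr=0x3c1 blk=60 s=4: VC-HIT | VC [36, 10, 20]
  [12] addr=0xa4 blk=10 s=2: VC-HIT | VC [36, 18, 20]
  [13] addr=0x12b blk=18 s=2: VC-HIT | VC [36, 10, 20]
  [14] addr=0xaf blk=10 s=2: VC-HIT | VC [36, 18, 20]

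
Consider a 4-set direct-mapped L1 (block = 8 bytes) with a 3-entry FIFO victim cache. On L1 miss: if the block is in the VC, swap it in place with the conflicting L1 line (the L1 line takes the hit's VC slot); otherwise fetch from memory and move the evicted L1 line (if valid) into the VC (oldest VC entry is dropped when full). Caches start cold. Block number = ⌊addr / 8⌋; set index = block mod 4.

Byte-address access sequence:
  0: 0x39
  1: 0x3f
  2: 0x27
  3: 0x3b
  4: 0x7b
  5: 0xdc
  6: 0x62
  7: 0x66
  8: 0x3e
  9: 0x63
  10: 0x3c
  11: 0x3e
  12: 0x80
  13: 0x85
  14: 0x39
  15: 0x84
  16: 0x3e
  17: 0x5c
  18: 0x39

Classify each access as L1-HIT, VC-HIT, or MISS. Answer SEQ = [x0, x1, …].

SEQ = [MISS, L1-HIT, MISS, L1-HIT, MISS, MISS, MISS, L1-HIT, VC-HIT, L1-HIT, L1-HIT, L1-HIT, MISS, L1-HIT, L1-HIT, L1-HIT, L1-HIT, MISS, VC-HIT]

#0 0x39→b7/s3 MISS; vc=[]
#1 0x3f→b7/s3 L1-HIT; vc=[]
#2 0x27→b4/s0 MISS; vc=[]
#3 0x3b→b7/s3 L1-HIT; vc=[]
#4 0x7b→b15/s3 MISS; vc=[7]
#5 0xdc→b27/s3 MISS; vc=[7,15]
#6 0x62→b12/s0 MISS; vc=[7,15,4]
#7 0x66→b12/s0 L1-HIT; vc=[7,15,4]
#8 0x3e→b7/s3 VC-HIT; vc=[27,15,4]
#9 0x63→b12/s0 L1-HIT; vc=[27,15,4]
#10 0x3c→b7/s3 L1-HIT; vc=[27,15,4]
#11 0x3e→b7/s3 L1-HIT; vc=[27,15,4]
#12 0x80→b16/s0 MISS; vc=[15,4,12]
#13 0x85→b16/s0 L1-HIT; vc=[15,4,12]
#14 0x39→b7/s3 L1-HIT; vc=[15,4,12]
#15 0x84→b16/s0 L1-HIT; vc=[15,4,12]
#16 0x3e→b7/s3 L1-HIT; vc=[15,4,12]
#17 0x5c→b11/s3 MISS; vc=[4,12,7]
#18 0x39→b7/s3 VC-HIT; vc=[4,12,11]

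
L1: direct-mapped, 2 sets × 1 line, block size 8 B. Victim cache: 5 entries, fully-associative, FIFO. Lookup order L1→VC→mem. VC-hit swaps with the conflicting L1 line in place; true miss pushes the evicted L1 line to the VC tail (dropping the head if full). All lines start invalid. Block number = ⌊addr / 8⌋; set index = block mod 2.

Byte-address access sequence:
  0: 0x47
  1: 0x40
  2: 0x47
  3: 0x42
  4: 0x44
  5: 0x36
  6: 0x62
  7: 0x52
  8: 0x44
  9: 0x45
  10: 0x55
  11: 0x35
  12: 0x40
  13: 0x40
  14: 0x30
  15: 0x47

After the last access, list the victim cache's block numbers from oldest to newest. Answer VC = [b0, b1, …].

0: 0x47 (blk 8, set 0) → MISS  vc=[]
1: 0x40 (blk 8, set 0) → L1-HIT  vc=[]
2: 0x47 (blk 8, set 0) → L1-HIT  vc=[]
3: 0x42 (blk 8, set 0) → L1-HIT  vc=[]
4: 0x44 (blk 8, set 0) → L1-HIT  vc=[]
5: 0x36 (blk 6, set 0) → MISS  vc=[8]
6: 0x62 (blk 12, set 0) → MISS  vc=[8, 6]
7: 0x52 (blk 10, set 0) → MISS  vc=[8, 6, 12]
8: 0x44 (blk 8, set 0) → VC-HIT  vc=[10, 6, 12]
9: 0x45 (blk 8, set 0) → L1-HIT  vc=[10, 6, 12]
10: 0x55 (blk 10, set 0) → VC-HIT  vc=[8, 6, 12]
11: 0x35 (blk 6, set 0) → VC-HIT  vc=[8, 10, 12]
12: 0x40 (blk 8, set 0) → VC-HIT  vc=[6, 10, 12]
13: 0x40 (blk 8, set 0) → L1-HIT  vc=[6, 10, 12]
14: 0x30 (blk 6, set 0) → VC-HIT  vc=[8, 10, 12]
15: 0x47 (blk 8, set 0) → VC-HIT  vc=[6, 10, 12]

VC = [6, 10, 12]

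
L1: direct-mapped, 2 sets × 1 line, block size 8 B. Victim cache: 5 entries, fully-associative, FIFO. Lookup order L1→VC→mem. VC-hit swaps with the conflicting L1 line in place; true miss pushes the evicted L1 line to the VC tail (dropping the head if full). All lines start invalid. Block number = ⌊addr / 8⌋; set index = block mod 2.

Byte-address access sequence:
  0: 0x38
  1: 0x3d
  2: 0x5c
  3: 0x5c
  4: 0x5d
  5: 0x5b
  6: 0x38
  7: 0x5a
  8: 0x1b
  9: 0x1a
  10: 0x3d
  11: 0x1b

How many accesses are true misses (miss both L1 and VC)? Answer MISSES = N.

MISSES = 3

#0 0x38→b7/s1 MISS; vc=[]
#1 0x3d→b7/s1 L1-HIT; vc=[]
#2 0x5c→b11/s1 MISS; vc=[7]
#3 0x5c→b11/s1 L1-HIT; vc=[7]
#4 0x5d→b11/s1 L1-HIT; vc=[7]
#5 0x5b→b11/s1 L1-HIT; vc=[7]
#6 0x38→b7/s1 VC-HIT; vc=[11]
#7 0x5a→b11/s1 VC-HIT; vc=[7]
#8 0x1b→b3/s1 MISS; vc=[7,11]
#9 0x1a→b3/s1 L1-HIT; vc=[7,11]
#10 0x3d→b7/s1 VC-HIT; vc=[3,11]
#11 0x1b→b3/s1 VC-HIT; vc=[7,11]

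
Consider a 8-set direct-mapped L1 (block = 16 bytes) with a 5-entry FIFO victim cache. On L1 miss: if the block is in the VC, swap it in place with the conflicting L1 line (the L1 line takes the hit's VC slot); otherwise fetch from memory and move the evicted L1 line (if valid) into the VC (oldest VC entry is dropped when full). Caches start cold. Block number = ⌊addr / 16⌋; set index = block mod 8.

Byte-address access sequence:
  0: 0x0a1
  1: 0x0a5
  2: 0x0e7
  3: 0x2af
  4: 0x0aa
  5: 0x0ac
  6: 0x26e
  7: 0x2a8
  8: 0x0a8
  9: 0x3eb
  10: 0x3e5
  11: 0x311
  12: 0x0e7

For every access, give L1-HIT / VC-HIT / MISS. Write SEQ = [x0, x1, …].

0: 0xa1 (blk 10, set 2) → MISS  vc=[]
1: 0xa5 (blk 10, set 2) → L1-HIT  vc=[]
2: 0xe7 (blk 14, set 6) → MISS  vc=[]
3: 0x2af (blk 42, set 2) → MISS  vc=[10]
4: 0xaa (blk 10, set 2) → VC-HIT  vc=[42]
5: 0xac (blk 10, set 2) → L1-HIT  vc=[42]
6: 0x26e (blk 38, set 6) → MISS  vc=[42, 14]
7: 0x2a8 (blk 42, set 2) → VC-HIT  vc=[10, 14]
8: 0xa8 (blk 10, set 2) → VC-HIT  vc=[42, 14]
9: 0x3eb (blk 62, set 6) → MISS  vc=[42, 14, 38]
10: 0x3e5 (blk 62, set 6) → L1-HIT  vc=[42, 14, 38]
11: 0x311 (blk 49, set 1) → MISS  vc=[42, 14, 38]
12: 0xe7 (blk 14, set 6) → VC-HIT  vc=[42, 62, 38]

SEQ = [MISS, L1-HIT, MISS, MISS, VC-HIT, L1-HIT, MISS, VC-HIT, VC-HIT, MISS, L1-HIT, MISS, VC-HIT]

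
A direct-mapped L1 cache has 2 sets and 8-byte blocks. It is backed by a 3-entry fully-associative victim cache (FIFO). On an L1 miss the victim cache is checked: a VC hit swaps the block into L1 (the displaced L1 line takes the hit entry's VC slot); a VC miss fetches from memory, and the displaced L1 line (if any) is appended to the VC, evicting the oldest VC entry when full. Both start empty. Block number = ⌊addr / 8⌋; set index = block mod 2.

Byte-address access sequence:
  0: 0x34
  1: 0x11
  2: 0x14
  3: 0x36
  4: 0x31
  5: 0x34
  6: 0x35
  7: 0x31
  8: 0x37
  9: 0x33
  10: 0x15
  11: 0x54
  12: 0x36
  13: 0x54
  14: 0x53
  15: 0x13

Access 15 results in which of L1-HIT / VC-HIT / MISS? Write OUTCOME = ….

#0 0x34→b6/s0 MISS; vc=[]
#1 0x11→b2/s0 MISS; vc=[6]
#2 0x14→b2/s0 L1-HIT; vc=[6]
#3 0x36→b6/s0 VC-HIT; vc=[2]
#4 0x31→b6/s0 L1-HIT; vc=[2]
#5 0x34→b6/s0 L1-HIT; vc=[2]
#6 0x35→b6/s0 L1-HIT; vc=[2]
#7 0x31→b6/s0 L1-HIT; vc=[2]
#8 0x37→b6/s0 L1-HIT; vc=[2]
#9 0x33→b6/s0 L1-HIT; vc=[2]
#10 0x15→b2/s0 VC-HIT; vc=[6]
#11 0x54→b10/s0 MISS; vc=[6,2]
#12 0x36→b6/s0 VC-HIT; vc=[10,2]
#13 0x54→b10/s0 VC-HIT; vc=[6,2]
#14 0x53→b10/s0 L1-HIT; vc=[6,2]
#15 0x13→b2/s0 VC-HIT; vc=[6,10]

OUTCOME = VC-HIT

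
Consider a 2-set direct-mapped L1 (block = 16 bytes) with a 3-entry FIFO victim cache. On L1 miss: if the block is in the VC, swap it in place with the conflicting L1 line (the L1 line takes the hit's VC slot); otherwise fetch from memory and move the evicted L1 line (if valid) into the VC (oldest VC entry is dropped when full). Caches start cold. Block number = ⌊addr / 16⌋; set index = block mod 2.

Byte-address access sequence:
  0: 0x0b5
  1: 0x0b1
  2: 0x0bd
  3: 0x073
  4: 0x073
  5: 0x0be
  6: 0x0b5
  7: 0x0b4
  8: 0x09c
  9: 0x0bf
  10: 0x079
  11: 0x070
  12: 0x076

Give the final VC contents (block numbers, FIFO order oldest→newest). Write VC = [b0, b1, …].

VC = [11, 9]

0: 0xb5 (blk 11, set 1) → MISS  vc=[]
1: 0xb1 (blk 11, set 1) → L1-HIT  vc=[]
2: 0xbd (blk 11, set 1) → L1-HIT  vc=[]
3: 0x73 (blk 7, set 1) → MISS  vc=[11]
4: 0x73 (blk 7, set 1) → L1-HIT  vc=[11]
5: 0xbe (blk 11, set 1) → VC-HIT  vc=[7]
6: 0xb5 (blk 11, set 1) → L1-HIT  vc=[7]
7: 0xb4 (blk 11, set 1) → L1-HIT  vc=[7]
8: 0x9c (blk 9, set 1) → MISS  vc=[7, 11]
9: 0xbf (blk 11, set 1) → VC-HIT  vc=[7, 9]
10: 0x79 (blk 7, set 1) → VC-HIT  vc=[11, 9]
11: 0x70 (blk 7, set 1) → L1-HIT  vc=[11, 9]
12: 0x76 (blk 7, set 1) → L1-HIT  vc=[11, 9]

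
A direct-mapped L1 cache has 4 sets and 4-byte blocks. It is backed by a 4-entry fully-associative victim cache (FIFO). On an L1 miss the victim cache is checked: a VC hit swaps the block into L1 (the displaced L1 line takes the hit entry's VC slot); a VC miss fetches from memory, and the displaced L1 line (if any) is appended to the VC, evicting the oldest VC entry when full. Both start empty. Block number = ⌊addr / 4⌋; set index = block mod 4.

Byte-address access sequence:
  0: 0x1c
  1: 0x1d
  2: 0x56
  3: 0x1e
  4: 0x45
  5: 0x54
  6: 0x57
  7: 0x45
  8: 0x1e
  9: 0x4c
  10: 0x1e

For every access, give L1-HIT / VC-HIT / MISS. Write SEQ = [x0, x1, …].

  [0] addr=0x1c blk=7 s=3: MISS | VC []
  [1] addr=0x1d blk=7 s=3: L1-HIT | VC []
  [2] addr=0x56 blk=21 s=1: MISS | VC []
  [3] addr=0x1e blk=7 s=3: L1-HIT | VC []
  [4] addr=0x45 blk=17 s=1: MISS | VC [21]
  [5] addr=0x54 blk=21 s=1: VC-HIT | VC [17]
  [6] addr=0x57 blk=21 s=1: L1-HIT | VC [17]
  [7] addr=0x45 blk=17 s=1: VC-HIT | VC [21]
  [8] addr=0x1e blk=7 s=3: L1-HIT | VC [21]
  [9] addr=0x4c blk=19 s=3: MISS | VC [21, 7]
  [10] addr=0x1e blk=7 s=3: VC-HIT | VC [21, 19]

SEQ = [MISS, L1-HIT, MISS, L1-HIT, MISS, VC-HIT, L1-HIT, VC-HIT, L1-HIT, MISS, VC-HIT]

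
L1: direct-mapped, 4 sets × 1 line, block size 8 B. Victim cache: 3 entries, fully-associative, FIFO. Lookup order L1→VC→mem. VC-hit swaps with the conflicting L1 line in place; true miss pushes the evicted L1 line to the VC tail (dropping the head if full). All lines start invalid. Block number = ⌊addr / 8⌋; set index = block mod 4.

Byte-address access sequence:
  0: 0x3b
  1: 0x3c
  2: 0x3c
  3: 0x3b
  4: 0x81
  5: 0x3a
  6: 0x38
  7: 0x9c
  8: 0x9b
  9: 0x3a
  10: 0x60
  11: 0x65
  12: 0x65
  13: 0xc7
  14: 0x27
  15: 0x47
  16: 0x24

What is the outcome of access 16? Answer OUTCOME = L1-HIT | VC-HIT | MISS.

OUTCOME = VC-HIT

  [0] addr=0x3b blk=7 s=3: MISS | VC []
  [1] addr=0x3c blk=7 s=3: L1-HIT | VC []
  [2] addr=0x3c blk=7 s=3: L1-HIT | VC []
  [3] addr=0x3b blk=7 s=3: L1-HIT | VC []
  [4] addr=0x81 blk=16 s=0: MISS | VC []
  [5] addr=0x3a blk=7 s=3: L1-HIT | VC []
  [6] addr=0x38 blk=7 s=3: L1-HIT | VC []
  [7] addr=0x9c blk=19 s=3: MISS | VC [7]
  [8] addr=0x9b blk=19 s=3: L1-HIT | VC [7]
  [9] addr=0x3a blk=7 s=3: VC-HIT | VC [19]
  [10] addr=0x60 blk=12 s=0: MISS | VC [19, 16]
  [11] addr=0x65 blk=12 s=0: L1-HIT | VC [19, 16]
  [12] addr=0x65 blk=12 s=0: L1-HIT | VC [19, 16]
  [13] addr=0xc7 blk=24 s=0: MISS | VC [19, 16, 12]
  [14] addr=0x27 blk=4 s=0: MISS | VC [16, 12, 24]
  [15] addr=0x47 blk=8 s=0: MISS | VC [12, 24, 4]
  [16] addr=0x24 blk=4 s=0: VC-HIT | VC [12, 24, 8]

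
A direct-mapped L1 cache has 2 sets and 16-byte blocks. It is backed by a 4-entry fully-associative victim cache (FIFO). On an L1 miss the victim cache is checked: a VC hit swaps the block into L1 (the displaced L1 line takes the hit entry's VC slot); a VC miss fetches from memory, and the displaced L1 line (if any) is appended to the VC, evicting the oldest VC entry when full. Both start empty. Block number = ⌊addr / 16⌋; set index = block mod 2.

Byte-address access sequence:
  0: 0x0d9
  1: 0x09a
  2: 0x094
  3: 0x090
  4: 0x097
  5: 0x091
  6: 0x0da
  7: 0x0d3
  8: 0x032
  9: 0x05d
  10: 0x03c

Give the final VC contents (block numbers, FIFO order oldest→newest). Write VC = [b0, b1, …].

0: 0xd9 (blk 13, set 1) → MISS  vc=[]
1: 0x9a (blk 9, set 1) → MISS  vc=[13]
2: 0x94 (blk 9, set 1) → L1-HIT  vc=[13]
3: 0x90 (blk 9, set 1) → L1-HIT  vc=[13]
4: 0x97 (blk 9, set 1) → L1-HIT  vc=[13]
5: 0x91 (blk 9, set 1) → L1-HIT  vc=[13]
6: 0xda (blk 13, set 1) → VC-HIT  vc=[9]
7: 0xd3 (blk 13, set 1) → L1-HIT  vc=[9]
8: 0x32 (blk 3, set 1) → MISS  vc=[9, 13]
9: 0x5d (blk 5, set 1) → MISS  vc=[9, 13, 3]
10: 0x3c (blk 3, set 1) → VC-HIT  vc=[9, 13, 5]

VC = [9, 13, 5]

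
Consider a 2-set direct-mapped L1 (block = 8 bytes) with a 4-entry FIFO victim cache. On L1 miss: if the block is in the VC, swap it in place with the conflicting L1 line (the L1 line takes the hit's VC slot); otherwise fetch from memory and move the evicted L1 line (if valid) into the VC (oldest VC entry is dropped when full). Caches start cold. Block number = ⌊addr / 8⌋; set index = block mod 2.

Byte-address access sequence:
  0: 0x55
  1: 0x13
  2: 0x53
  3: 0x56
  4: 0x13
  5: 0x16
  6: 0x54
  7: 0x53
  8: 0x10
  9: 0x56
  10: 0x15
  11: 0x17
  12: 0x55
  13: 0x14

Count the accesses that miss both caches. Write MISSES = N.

MISSES = 2

0: 0x55 (blk 10, set 0) → MISS  vc=[]
1: 0x13 (blk 2, set 0) → MISS  vc=[10]
2: 0x53 (blk 10, set 0) → VC-HIT  vc=[2]
3: 0x56 (blk 10, set 0) → L1-HIT  vc=[2]
4: 0x13 (blk 2, set 0) → VC-HIT  vc=[10]
5: 0x16 (blk 2, set 0) → L1-HIT  vc=[10]
6: 0x54 (blk 10, set 0) → VC-HIT  vc=[2]
7: 0x53 (blk 10, set 0) → L1-HIT  vc=[2]
8: 0x10 (blk 2, set 0) → VC-HIT  vc=[10]
9: 0x56 (blk 10, set 0) → VC-HIT  vc=[2]
10: 0x15 (blk 2, set 0) → VC-HIT  vc=[10]
11: 0x17 (blk 2, set 0) → L1-HIT  vc=[10]
12: 0x55 (blk 10, set 0) → VC-HIT  vc=[2]
13: 0x14 (blk 2, set 0) → VC-HIT  vc=[10]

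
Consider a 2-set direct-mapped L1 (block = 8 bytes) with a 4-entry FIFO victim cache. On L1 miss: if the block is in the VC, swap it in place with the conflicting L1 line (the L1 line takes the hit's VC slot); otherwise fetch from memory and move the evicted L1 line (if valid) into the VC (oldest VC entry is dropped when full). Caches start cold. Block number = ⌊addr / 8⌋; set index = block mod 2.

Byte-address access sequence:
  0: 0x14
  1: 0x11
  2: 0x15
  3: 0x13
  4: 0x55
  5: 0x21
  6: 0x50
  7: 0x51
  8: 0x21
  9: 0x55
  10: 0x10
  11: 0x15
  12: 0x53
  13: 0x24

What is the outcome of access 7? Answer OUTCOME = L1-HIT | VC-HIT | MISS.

OUTCOME = L1-HIT

0: 0x14 (blk 2, set 0) → MISS  vc=[]
1: 0x11 (blk 2, set 0) → L1-HIT  vc=[]
2: 0x15 (blk 2, set 0) → L1-HIT  vc=[]
3: 0x13 (blk 2, set 0) → L1-HIT  vc=[]
4: 0x55 (blk 10, set 0) → MISS  vc=[2]
5: 0x21 (blk 4, set 0) → MISS  vc=[2, 10]
6: 0x50 (blk 10, set 0) → VC-HIT  vc=[2, 4]
7: 0x51 (blk 10, set 0) → L1-HIT  vc=[2, 4]
8: 0x21 (blk 4, set 0) → VC-HIT  vc=[2, 10]
9: 0x55 (blk 10, set 0) → VC-HIT  vc=[2, 4]
10: 0x10 (blk 2, set 0) → VC-HIT  vc=[10, 4]
11: 0x15 (blk 2, set 0) → L1-HIT  vc=[10, 4]
12: 0x53 (blk 10, set 0) → VC-HIT  vc=[2, 4]
13: 0x24 (blk 4, set 0) → VC-HIT  vc=[2, 10]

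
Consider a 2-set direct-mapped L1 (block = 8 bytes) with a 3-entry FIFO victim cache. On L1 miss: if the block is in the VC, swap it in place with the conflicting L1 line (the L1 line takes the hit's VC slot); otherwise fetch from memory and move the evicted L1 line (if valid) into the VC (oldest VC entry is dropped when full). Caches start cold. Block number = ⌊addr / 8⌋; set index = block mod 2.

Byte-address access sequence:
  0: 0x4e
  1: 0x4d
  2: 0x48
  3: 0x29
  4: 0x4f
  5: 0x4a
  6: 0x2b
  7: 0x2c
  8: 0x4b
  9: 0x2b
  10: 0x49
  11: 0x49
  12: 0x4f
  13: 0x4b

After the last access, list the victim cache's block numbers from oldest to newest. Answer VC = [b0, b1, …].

#0 0x4e→b9/s1 MISS; vc=[]
#1 0x4d→b9/s1 L1-HIT; vc=[]
#2 0x48→b9/s1 L1-HIT; vc=[]
#3 0x29→b5/s1 MISS; vc=[9]
#4 0x4f→b9/s1 VC-HIT; vc=[5]
#5 0x4a→b9/s1 L1-HIT; vc=[5]
#6 0x2b→b5/s1 VC-HIT; vc=[9]
#7 0x2c→b5/s1 L1-HIT; vc=[9]
#8 0x4b→b9/s1 VC-HIT; vc=[5]
#9 0x2b→b5/s1 VC-HIT; vc=[9]
#10 0x49→b9/s1 VC-HIT; vc=[5]
#11 0x49→b9/s1 L1-HIT; vc=[5]
#12 0x4f→b9/s1 L1-HIT; vc=[5]
#13 0x4b→b9/s1 L1-HIT; vc=[5]

VC = [5]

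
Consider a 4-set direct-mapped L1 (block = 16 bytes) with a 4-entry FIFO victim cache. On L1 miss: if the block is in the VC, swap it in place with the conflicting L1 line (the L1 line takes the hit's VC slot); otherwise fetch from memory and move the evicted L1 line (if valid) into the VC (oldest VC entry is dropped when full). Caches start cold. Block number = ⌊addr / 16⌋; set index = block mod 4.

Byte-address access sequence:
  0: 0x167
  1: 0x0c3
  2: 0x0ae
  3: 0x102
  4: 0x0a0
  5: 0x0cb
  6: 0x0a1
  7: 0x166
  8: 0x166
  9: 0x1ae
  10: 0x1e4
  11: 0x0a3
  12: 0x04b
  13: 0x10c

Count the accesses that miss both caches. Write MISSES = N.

#0 0x167→b22/s2 MISS; vc=[]
#1 0xc3→b12/s0 MISS; vc=[]
#2 0xae→b10/s2 MISS; vc=[22]
#3 0x102→b16/s0 MISS; vc=[22,12]
#4 0xa0→b10/s2 L1-HIT; vc=[22,12]
#5 0xcb→b12/s0 VC-HIT; vc=[22,16]
#6 0xa1→b10/s2 L1-HIT; vc=[22,16]
#7 0x166→b22/s2 VC-HIT; vc=[10,16]
#8 0x166→b22/s2 L1-HIT; vc=[10,16]
#9 0x1ae→b26/s2 MISS; vc=[10,16,22]
#10 0x1e4→b30/s2 MISS; vc=[10,16,22,26]
#11 0xa3→b10/s2 VC-HIT; vc=[30,16,22,26]
#12 0x4b→b4/s0 MISS; vc=[16,22,26,12]
#13 0x10c→b16/s0 VC-HIT; vc=[4,22,26,12]

MISSES = 7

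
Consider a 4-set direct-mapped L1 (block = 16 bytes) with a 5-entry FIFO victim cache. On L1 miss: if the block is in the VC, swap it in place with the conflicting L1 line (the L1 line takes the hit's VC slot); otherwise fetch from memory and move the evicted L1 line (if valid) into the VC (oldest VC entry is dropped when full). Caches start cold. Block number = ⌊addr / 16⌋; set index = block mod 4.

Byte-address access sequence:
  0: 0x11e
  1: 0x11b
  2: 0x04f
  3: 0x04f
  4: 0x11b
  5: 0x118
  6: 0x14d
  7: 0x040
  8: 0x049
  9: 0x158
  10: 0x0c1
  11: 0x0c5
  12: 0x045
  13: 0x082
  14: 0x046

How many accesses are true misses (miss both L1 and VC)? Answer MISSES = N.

0: 0x11e (blk 17, set 1) → MISS  vc=[]
1: 0x11b (blk 17, set 1) → L1-HIT  vc=[]
2: 0x4f (blk 4, set 0) → MISS  vc=[]
3: 0x4f (blk 4, set 0) → L1-HIT  vc=[]
4: 0x11b (blk 17, set 1) → L1-HIT  vc=[]
5: 0x118 (blk 17, set 1) → L1-HIT  vc=[]
6: 0x14d (blk 20, set 0) → MISS  vc=[4]
7: 0x40 (blk 4, set 0) → VC-HIT  vc=[20]
8: 0x49 (blk 4, set 0) → L1-HIT  vc=[20]
9: 0x158 (blk 21, set 1) → MISS  vc=[20, 17]
10: 0xc1 (blk 12, set 0) → MISS  vc=[20, 17, 4]
11: 0xc5 (blk 12, set 0) → L1-HIT  vc=[20, 17, 4]
12: 0x45 (blk 4, set 0) → VC-HIT  vc=[20, 17, 12]
13: 0x82 (blk 8, set 0) → MISS  vc=[20, 17, 12, 4]
14: 0x46 (blk 4, set 0) → VC-HIT  vc=[20, 17, 12, 8]

MISSES = 6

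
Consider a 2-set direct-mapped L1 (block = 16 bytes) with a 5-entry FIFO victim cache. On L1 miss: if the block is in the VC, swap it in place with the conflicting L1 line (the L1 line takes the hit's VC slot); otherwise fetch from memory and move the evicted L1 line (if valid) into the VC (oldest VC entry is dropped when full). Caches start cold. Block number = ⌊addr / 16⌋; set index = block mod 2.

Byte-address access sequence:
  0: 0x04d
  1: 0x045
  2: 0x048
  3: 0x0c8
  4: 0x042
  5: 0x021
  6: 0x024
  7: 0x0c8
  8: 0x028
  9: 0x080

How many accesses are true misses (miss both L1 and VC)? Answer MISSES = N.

MISSES = 4

#0 0x4d→b4/s0 MISS; vc=[]
#1 0x45→b4/s0 L1-HIT; vc=[]
#2 0x48→b4/s0 L1-HIT; vc=[]
#3 0xc8→b12/s0 MISS; vc=[4]
#4 0x42→b4/s0 VC-HIT; vc=[12]
#5 0x21→b2/s0 MISS; vc=[12,4]
#6 0x24→b2/s0 L1-HIT; vc=[12,4]
#7 0xc8→b12/s0 VC-HIT; vc=[2,4]
#8 0x28→b2/s0 VC-HIT; vc=[12,4]
#9 0x80→b8/s0 MISS; vc=[12,4,2]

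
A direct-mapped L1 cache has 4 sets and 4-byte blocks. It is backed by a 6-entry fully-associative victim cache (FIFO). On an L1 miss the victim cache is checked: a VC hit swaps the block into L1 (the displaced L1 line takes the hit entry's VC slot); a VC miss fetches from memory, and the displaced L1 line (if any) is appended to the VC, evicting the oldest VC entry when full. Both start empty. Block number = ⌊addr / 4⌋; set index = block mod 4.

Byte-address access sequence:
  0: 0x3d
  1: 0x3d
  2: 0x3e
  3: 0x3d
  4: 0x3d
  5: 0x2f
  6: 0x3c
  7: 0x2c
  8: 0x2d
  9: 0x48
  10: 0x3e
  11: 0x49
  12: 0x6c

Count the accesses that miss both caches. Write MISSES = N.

  [0] addr=0x3d blk=15 s=3: MISS | VC []
  [1] addr=0x3d blk=15 s=3: L1-HIT | VC []
  [2] addr=0x3e blk=15 s=3: L1-HIT | VC []
  [3] addr=0x3d blk=15 s=3: L1-HIT | VC []
  [4] addr=0x3d blk=15 s=3: L1-HIT | VC []
  [5] addr=0x2f blk=11 s=3: MISS | VC [15]
  [6] addr=0x3c blk=15 s=3: VC-HIT | VC [11]
  [7] addr=0x2c blk=11 s=3: VC-HIT | VC [15]
  [8] addr=0x2d blk=11 s=3: L1-HIT | VC [15]
  [9] addr=0x48 blk=18 s=2: MISS | VC [15]
  [10] addr=0x3e blk=15 s=3: VC-HIT | VC [11]
  [11] addr=0x49 blk=18 s=2: L1-HIT | VC [11]
  [12] addr=0x6c blk=27 s=3: MISS | VC [11, 15]

MISSES = 4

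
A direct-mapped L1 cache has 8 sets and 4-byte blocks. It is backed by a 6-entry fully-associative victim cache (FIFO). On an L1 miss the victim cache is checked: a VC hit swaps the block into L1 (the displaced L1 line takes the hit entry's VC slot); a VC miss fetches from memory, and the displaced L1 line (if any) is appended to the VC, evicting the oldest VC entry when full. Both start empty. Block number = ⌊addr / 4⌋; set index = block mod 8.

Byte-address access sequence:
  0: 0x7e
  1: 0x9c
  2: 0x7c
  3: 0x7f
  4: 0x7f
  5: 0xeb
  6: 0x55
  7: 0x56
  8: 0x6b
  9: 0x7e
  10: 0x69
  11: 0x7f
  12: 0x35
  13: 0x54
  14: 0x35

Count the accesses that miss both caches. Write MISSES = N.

#0 0x7e→b31/s7 MISS; vc=[]
#1 0x9c→b39/s7 MISS; vc=[31]
#2 0x7c→b31/s7 VC-HIT; vc=[39]
#3 0x7f→b31/s7 L1-HIT; vc=[39]
#4 0x7f→b31/s7 L1-HIT; vc=[39]
#5 0xeb→b58/s2 MISS; vc=[39]
#6 0x55→b21/s5 MISS; vc=[39]
#7 0x56→b21/s5 L1-HIT; vc=[39]
#8 0x6b→b26/s2 MISS; vc=[39,58]
#9 0x7e→b31/s7 L1-HIT; vc=[39,58]
#10 0x69→b26/s2 L1-HIT; vc=[39,58]
#11 0x7f→b31/s7 L1-HIT; vc=[39,58]
#12 0x35→b13/s5 MISS; vc=[39,58,21]
#13 0x54→b21/s5 VC-HIT; vc=[39,58,13]
#14 0x35→b13/s5 VC-HIT; vc=[39,58,21]

MISSES = 6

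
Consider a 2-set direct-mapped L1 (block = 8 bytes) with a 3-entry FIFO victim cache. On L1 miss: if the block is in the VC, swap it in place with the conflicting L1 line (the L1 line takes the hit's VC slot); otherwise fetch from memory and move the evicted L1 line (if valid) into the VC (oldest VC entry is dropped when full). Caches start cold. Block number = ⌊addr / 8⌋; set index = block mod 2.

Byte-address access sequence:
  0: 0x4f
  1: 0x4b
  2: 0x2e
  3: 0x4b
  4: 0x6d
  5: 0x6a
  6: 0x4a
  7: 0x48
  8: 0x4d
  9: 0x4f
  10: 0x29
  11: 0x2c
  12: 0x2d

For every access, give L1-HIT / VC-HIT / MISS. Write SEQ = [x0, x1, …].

SEQ = [MISS, L1-HIT, MISS, VC-HIT, MISS, L1-HIT, VC-HIT, L1-HIT, L1-HIT, L1-HIT, VC-HIT, L1-HIT, L1-HIT]

0: 0x4f (blk 9, set 1) → MISS  vc=[]
1: 0x4b (blk 9, set 1) → L1-HIT  vc=[]
2: 0x2e (blk 5, set 1) → MISS  vc=[9]
3: 0x4b (blk 9, set 1) → VC-HIT  vc=[5]
4: 0x6d (blk 13, set 1) → MISS  vc=[5, 9]
5: 0x6a (blk 13, set 1) → L1-HIT  vc=[5, 9]
6: 0x4a (blk 9, set 1) → VC-HIT  vc=[5, 13]
7: 0x48 (blk 9, set 1) → L1-HIT  vc=[5, 13]
8: 0x4d (blk 9, set 1) → L1-HIT  vc=[5, 13]
9: 0x4f (blk 9, set 1) → L1-HIT  vc=[5, 13]
10: 0x29 (blk 5, set 1) → VC-HIT  vc=[9, 13]
11: 0x2c (blk 5, set 1) → L1-HIT  vc=[9, 13]
12: 0x2d (blk 5, set 1) → L1-HIT  vc=[9, 13]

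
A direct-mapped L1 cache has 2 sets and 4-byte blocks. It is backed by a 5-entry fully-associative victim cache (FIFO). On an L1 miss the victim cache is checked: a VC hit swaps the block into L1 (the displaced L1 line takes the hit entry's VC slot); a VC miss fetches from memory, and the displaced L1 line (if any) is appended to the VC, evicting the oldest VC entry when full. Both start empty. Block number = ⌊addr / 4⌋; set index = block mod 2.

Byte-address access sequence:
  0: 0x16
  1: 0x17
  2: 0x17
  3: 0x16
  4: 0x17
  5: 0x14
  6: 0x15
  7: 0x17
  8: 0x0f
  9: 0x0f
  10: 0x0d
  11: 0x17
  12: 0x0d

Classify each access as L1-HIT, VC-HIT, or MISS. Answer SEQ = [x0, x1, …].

SEQ = [MISS, L1-HIT, L1-HIT, L1-HIT, L1-HIT, L1-HIT, L1-HIT, L1-HIT, MISS, L1-HIT, L1-HIT, VC-HIT, VC-HIT]

0: 0x16 (blk 5, set 1) → MISS  vc=[]
1: 0x17 (blk 5, set 1) → L1-HIT  vc=[]
2: 0x17 (blk 5, set 1) → L1-HIT  vc=[]
3: 0x16 (blk 5, set 1) → L1-HIT  vc=[]
4: 0x17 (blk 5, set 1) → L1-HIT  vc=[]
5: 0x14 (blk 5, set 1) → L1-HIT  vc=[]
6: 0x15 (blk 5, set 1) → L1-HIT  vc=[]
7: 0x17 (blk 5, set 1) → L1-HIT  vc=[]
8: 0xf (blk 3, set 1) → MISS  vc=[5]
9: 0xf (blk 3, set 1) → L1-HIT  vc=[5]
10: 0xd (blk 3, set 1) → L1-HIT  vc=[5]
11: 0x17 (blk 5, set 1) → VC-HIT  vc=[3]
12: 0xd (blk 3, set 1) → VC-HIT  vc=[5]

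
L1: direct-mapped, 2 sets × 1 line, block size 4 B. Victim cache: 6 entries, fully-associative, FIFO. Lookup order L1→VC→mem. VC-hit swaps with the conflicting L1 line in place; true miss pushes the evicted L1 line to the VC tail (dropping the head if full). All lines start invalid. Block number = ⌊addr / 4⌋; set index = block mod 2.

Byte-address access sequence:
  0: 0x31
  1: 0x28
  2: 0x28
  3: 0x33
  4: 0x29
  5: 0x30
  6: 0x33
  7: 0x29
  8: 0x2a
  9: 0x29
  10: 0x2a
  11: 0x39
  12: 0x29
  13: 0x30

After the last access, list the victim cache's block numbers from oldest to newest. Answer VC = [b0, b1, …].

VC = [10, 14]

  [0] addr=0x31 blk=12 s=0: MISS | VC []
  [1] addr=0x28 blk=10 s=0: MISS | VC [12]
  [2] addr=0x28 blk=10 s=0: L1-HIT | VC [12]
  [3] addr=0x33 blk=12 s=0: VC-HIT | VC [10]
  [4] addr=0x29 blk=10 s=0: VC-HIT | VC [12]
  [5] addr=0x30 blk=12 s=0: VC-HIT | VC [10]
  [6] addr=0x33 blk=12 s=0: L1-HIT | VC [10]
  [7] addr=0x29 blk=10 s=0: VC-HIT | VC [12]
  [8] addr=0x2a blk=10 s=0: L1-HIT | VC [12]
  [9] addr=0x29 blk=10 s=0: L1-HIT | VC [12]
  [10] addr=0x2a blk=10 s=0: L1-HIT | VC [12]
  [11] addr=0x39 blk=14 s=0: MISS | VC [12, 10]
  [12] addr=0x29 blk=10 s=0: VC-HIT | VC [12, 14]
  [13] addr=0x30 blk=12 s=0: VC-HIT | VC [10, 14]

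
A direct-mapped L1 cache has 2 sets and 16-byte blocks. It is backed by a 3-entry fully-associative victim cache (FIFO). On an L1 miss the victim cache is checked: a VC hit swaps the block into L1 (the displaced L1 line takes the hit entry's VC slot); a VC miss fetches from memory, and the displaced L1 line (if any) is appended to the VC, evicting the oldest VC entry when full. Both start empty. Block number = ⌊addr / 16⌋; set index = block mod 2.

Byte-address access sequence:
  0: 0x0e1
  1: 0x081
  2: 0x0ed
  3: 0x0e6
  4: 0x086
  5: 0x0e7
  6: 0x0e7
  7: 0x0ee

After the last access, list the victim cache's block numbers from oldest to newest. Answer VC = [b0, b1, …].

0: 0xe1 (blk 14, set 0) → MISS  vc=[]
1: 0x81 (blk 8, set 0) → MISS  vc=[14]
2: 0xed (blk 14, set 0) → VC-HIT  vc=[8]
3: 0xe6 (blk 14, set 0) → L1-HIT  vc=[8]
4: 0x86 (blk 8, set 0) → VC-HIT  vc=[14]
5: 0xe7 (blk 14, set 0) → VC-HIT  vc=[8]
6: 0xe7 (blk 14, set 0) → L1-HIT  vc=[8]
7: 0xee (blk 14, set 0) → L1-HIT  vc=[8]

VC = [8]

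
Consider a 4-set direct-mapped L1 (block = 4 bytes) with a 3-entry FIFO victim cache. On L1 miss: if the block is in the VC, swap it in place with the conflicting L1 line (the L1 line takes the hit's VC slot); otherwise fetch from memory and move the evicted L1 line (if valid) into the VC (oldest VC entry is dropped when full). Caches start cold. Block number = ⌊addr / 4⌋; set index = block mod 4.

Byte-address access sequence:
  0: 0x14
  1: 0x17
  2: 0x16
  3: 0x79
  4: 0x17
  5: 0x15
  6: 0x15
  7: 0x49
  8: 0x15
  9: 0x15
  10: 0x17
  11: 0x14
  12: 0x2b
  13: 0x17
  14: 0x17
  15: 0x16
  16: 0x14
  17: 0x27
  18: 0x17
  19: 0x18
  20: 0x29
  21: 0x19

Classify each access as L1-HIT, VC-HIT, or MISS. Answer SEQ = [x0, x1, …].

SEQ = [MISS, L1-HIT, L1-HIT, MISS, L1-HIT, L1-HIT, L1-HIT, MISS, L1-HIT, L1-HIT, L1-HIT, L1-HIT, MISS, L1-HIT, L1-HIT, L1-HIT, L1-HIT, MISS, VC-HIT, MISS, VC-HIT, VC-HIT]

0: 0x14 (blk 5, set 1) → MISS  vc=[]
1: 0x17 (blk 5, set 1) → L1-HIT  vc=[]
2: 0x16 (blk 5, set 1) → L1-HIT  vc=[]
3: 0x79 (blk 30, set 2) → MISS  vc=[]
4: 0x17 (blk 5, set 1) → L1-HIT  vc=[]
5: 0x15 (blk 5, set 1) → L1-HIT  vc=[]
6: 0x15 (blk 5, set 1) → L1-HIT  vc=[]
7: 0x49 (blk 18, set 2) → MISS  vc=[30]
8: 0x15 (blk 5, set 1) → L1-HIT  vc=[30]
9: 0x15 (blk 5, set 1) → L1-HIT  vc=[30]
10: 0x17 (blk 5, set 1) → L1-HIT  vc=[30]
11: 0x14 (blk 5, set 1) → L1-HIT  vc=[30]
12: 0x2b (blk 10, set 2) → MISS  vc=[30, 18]
13: 0x17 (blk 5, set 1) → L1-HIT  vc=[30, 18]
14: 0x17 (blk 5, set 1) → L1-HIT  vc=[30, 18]
15: 0x16 (blk 5, set 1) → L1-HIT  vc=[30, 18]
16: 0x14 (blk 5, set 1) → L1-HIT  vc=[30, 18]
17: 0x27 (blk 9, set 1) → MISS  vc=[30, 18, 5]
18: 0x17 (blk 5, set 1) → VC-HIT  vc=[30, 18, 9]
19: 0x18 (blk 6, set 2) → MISS  vc=[18, 9, 10]
20: 0x29 (blk 10, set 2) → VC-HIT  vc=[18, 9, 6]
21: 0x19 (blk 6, set 2) → VC-HIT  vc=[18, 9, 10]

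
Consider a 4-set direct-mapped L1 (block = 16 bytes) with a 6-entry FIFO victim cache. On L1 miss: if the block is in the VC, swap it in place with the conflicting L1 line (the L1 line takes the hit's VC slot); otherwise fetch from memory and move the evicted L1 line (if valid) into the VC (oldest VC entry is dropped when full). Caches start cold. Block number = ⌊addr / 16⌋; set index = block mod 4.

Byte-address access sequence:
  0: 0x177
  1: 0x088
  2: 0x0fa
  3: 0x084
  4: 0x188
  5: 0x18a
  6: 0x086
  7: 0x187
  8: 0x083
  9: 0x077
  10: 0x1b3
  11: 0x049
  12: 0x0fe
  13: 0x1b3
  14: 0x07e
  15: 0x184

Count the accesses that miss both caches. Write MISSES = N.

MISSES = 7

0: 0x177 (blk 23, set 3) → MISS  vc=[]
1: 0x88 (blk 8, set 0) → MISS  vc=[]
2: 0xfa (blk 15, set 3) → MISS  vc=[23]
3: 0x84 (blk 8, set 0) → L1-HIT  vc=[23]
4: 0x188 (blk 24, set 0) → MISS  vc=[23, 8]
5: 0x18a (blk 24, set 0) → L1-HIT  vc=[23, 8]
6: 0x86 (blk 8, set 0) → VC-HIT  vc=[23, 24]
7: 0x187 (blk 24, set 0) → VC-HIT  vc=[23, 8]
8: 0x83 (blk 8, set 0) → VC-HIT  vc=[23, 24]
9: 0x77 (blk 7, set 3) → MISS  vc=[23, 24, 15]
10: 0x1b3 (blk 27, set 3) → MISS  vc=[23, 24, 15, 7]
11: 0x49 (blk 4, set 0) → MISS  vc=[23, 24, 15, 7, 8]
12: 0xfe (blk 15, set 3) → VC-HIT  vc=[23, 24, 27, 7, 8]
13: 0x1b3 (blk 27, set 3) → VC-HIT  vc=[23, 24, 15, 7, 8]
14: 0x7e (blk 7, set 3) → VC-HIT  vc=[23, 24, 15, 27, 8]
15: 0x184 (blk 24, set 0) → VC-HIT  vc=[23, 4, 15, 27, 8]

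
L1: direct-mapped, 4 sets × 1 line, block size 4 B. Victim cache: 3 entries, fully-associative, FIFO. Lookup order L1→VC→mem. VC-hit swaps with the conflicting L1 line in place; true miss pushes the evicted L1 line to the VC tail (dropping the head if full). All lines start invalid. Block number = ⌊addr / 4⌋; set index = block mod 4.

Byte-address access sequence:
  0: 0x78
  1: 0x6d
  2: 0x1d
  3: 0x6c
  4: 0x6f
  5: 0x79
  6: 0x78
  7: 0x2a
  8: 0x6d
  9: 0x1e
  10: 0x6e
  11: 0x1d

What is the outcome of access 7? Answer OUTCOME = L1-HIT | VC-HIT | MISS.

OUTCOME = MISS

#0 0x78→b30/s2 MISS; vc=[]
#1 0x6d→b27/s3 MISS; vc=[]
#2 0x1d→b7/s3 MISS; vc=[27]
#3 0x6c→b27/s3 VC-HIT; vc=[7]
#4 0x6f→b27/s3 L1-HIT; vc=[7]
#5 0x79→b30/s2 L1-HIT; vc=[7]
#6 0x78→b30/s2 L1-HIT; vc=[7]
#7 0x2a→b10/s2 MISS; vc=[7,30]
#8 0x6d→b27/s3 L1-HIT; vc=[7,30]
#9 0x1e→b7/s3 VC-HIT; vc=[27,30]
#10 0x6e→b27/s3 VC-HIT; vc=[7,30]
#11 0x1d→b7/s3 VC-HIT; vc=[27,30]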